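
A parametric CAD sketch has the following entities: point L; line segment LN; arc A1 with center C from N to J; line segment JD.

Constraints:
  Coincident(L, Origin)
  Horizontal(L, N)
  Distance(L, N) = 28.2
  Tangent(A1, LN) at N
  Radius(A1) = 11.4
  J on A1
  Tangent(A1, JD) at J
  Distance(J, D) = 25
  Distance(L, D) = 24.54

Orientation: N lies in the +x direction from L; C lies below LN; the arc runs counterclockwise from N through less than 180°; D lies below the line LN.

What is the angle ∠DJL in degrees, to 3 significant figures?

65.4°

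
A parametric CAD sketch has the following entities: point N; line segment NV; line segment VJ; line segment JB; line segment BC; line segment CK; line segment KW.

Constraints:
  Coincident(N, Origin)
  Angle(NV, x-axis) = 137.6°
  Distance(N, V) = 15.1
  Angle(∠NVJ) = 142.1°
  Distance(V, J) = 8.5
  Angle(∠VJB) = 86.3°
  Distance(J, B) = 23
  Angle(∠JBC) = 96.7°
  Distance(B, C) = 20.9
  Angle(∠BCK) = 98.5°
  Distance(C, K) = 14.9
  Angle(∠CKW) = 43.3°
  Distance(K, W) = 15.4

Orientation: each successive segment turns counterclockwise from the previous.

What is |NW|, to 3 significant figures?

11.9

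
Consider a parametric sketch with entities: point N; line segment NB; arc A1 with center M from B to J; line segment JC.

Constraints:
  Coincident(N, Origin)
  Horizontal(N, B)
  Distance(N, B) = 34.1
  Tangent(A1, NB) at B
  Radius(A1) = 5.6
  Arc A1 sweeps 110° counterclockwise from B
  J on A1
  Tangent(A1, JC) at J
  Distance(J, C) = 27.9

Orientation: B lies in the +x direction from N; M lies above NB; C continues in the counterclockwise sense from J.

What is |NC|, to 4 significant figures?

45.02

On A1, B sits at bearing -90° from M; a 110° counterclockwise sweep puts J at bearing 20°, so J = M + 5.6·(cos 20°, sin 20°) = (39.36, 7.515). A1 meets JC tangentially, so MJ is at right angles to JC, so JC runs along (−sin 20°, cos 20°); with |JC| = 27.9, C = (29.82, 33.73). Then |NC| = |C − N| = 45.02.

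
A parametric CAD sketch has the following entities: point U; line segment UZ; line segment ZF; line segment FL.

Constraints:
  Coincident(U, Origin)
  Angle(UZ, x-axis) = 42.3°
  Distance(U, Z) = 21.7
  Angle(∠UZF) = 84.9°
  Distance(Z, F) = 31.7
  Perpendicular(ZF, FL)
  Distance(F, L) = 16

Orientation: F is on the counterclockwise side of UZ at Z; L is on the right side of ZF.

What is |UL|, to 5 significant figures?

47.970

U is at the origin; UZ runs at 42.3° with length 21.7, so Z = 21.7·(cos 42.3°, sin 42.3°) = (16.050, 14.604). ∠UZF = 84.9°, so ZF runs at 42.3° + (180° − 84.9°) = 137.40° from the x-axis; with |ZF| = 31.7, F = Z + 31.7·(cos 137.40°, sin 137.40°) = (-7.2843, 36.061). ZF is perpendicular to FL; with |FL| = 16.0 on the right of ZF, L = F + 16.0·(0.67688, 0.73610) = (3.5457, 47.839). Then |UL| = |L − U| = 47.970.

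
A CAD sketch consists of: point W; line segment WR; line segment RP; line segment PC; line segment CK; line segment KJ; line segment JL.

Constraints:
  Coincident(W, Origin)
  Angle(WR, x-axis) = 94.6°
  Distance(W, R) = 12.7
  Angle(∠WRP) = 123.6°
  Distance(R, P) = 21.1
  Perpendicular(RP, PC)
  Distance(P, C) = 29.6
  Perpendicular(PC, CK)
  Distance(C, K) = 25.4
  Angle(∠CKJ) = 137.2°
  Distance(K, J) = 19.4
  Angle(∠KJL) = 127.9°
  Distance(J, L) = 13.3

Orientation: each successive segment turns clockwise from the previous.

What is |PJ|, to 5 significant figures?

42.901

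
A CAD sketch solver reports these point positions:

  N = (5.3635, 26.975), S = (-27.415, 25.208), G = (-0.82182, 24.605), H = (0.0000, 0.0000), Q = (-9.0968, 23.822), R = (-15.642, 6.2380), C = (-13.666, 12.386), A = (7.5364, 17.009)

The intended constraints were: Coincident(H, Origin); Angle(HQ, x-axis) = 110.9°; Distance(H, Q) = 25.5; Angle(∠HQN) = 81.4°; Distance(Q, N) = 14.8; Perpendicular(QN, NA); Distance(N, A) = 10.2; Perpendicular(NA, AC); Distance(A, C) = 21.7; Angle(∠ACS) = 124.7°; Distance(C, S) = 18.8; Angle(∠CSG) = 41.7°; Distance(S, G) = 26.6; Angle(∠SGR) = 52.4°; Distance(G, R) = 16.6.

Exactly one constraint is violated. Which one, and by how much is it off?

Distance(G, R) = 16.6 — off by 7.00.

H = (0.00, 0.00) ✓; HQ at 110.9° ✓; |HQ| = 25.50 ✓; ∠HQN = 81.40° ✓; |QN| = 14.80 ✓; ∠(QN, NA) = 90.00° ✓; |NA| = 10.20 ✓; ∠(NA, AC) = 90.00° ✓; |AC| = 21.70 ✓; ∠ACS = 124.7° ✓; |CS| = 18.80 ✓; ∠CSG = 41.70° ✓; |SG| = 26.60 ✓; ∠SGR = 52.40° ✓; |GR| = 23.60 ✗.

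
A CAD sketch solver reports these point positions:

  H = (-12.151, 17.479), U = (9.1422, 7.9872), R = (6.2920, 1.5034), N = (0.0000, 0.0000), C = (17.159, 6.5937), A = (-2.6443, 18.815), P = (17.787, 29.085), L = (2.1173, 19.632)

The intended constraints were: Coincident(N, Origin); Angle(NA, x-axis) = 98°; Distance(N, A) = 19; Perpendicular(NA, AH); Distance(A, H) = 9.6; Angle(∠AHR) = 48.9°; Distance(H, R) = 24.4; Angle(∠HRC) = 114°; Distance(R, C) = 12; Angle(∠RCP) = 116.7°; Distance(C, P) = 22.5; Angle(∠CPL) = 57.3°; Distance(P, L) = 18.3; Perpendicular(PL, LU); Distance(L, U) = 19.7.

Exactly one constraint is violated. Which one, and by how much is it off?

Distance(L, U) = 19.7 — off by 6.10.

N = (0.00, 0.00) ✓; NA at 98.00° ✓; |NA| = 19.00 ✓; ∠(NA, AH) = 90.00° ✓; |AH| = 9.600 ✓; ∠AHR = 48.90° ✓; |HR| = 24.40 ✓; ∠HRC = 114.0° ✓; |RC| = 12.00 ✓; ∠RCP = 116.7° ✓; |CP| = 22.50 ✓; ∠CPL = 57.30° ✓; |PL| = 18.30 ✓; ∠(PL, LU) = 90.00° ✓; |LU| = 13.60 ✗.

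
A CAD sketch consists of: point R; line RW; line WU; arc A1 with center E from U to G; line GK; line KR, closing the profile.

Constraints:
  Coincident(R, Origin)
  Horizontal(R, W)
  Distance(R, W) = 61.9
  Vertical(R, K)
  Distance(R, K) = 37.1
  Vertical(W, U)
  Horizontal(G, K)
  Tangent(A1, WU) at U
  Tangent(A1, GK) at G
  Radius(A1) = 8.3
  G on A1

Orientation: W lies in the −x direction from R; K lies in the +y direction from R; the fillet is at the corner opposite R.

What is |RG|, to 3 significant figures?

65.2

R is at the origin; RW is horizontal with |RW| = 61.9 and W on the −x side, so W = (-61.9, 0.00). R and K share the same x with |RK| = 37.1 and K on the +y side, so K = (0.00, 37.1). The virtual corner opposite R is at (-61.9, 37.1). A1 meets WU tangentially, so EU is at right angles to WU and the tangent condition forces EG to be normal to GK, with radius 8.3, so the center E sits 8.3 in from both sides at E = (-53.6, 28.8). That places the tangent points at U = (-61.9, 28.8) on WU and G = (-53.6, 37.1) on GK. Then |RG| = |G − R| = 65.2.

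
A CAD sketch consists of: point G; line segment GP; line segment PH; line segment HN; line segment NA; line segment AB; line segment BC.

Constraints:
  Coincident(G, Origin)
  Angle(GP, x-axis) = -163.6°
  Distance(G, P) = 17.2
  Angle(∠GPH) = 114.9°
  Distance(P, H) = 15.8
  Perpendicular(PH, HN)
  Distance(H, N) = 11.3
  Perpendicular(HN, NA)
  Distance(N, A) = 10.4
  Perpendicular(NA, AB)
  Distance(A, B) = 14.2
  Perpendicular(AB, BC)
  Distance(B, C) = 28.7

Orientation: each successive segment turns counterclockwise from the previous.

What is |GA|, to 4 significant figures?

13.35

The perpendicularity gives HN at right angles to PH, so HN runs at -8.500°; with |HN| = 11.3, N = (-7.660, -22.15). HN ⟂ NA, so NA runs at 81.50°; with |NA| = 10.4, A = (-6.122, -11.87). Then |GA| = |A − G| = 13.35.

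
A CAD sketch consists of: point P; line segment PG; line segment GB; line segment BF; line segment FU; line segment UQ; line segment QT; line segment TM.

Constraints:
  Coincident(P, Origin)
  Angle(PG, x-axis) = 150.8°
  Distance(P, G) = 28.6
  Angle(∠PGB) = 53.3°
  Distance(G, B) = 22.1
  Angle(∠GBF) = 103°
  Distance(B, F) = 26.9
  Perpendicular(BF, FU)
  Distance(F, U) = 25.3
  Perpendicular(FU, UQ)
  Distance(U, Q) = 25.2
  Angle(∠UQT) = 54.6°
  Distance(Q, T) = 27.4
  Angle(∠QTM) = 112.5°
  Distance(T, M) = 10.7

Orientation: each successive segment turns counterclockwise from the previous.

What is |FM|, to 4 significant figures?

5.467

∠UQT = 54.6° gives QT at -60.10° from the x-axis; with |QT| = 27.4, T = (-4.305, -6.691). ∠QTM = 112.5° gives TM at 7.400° from the x-axis; with |TM| = 10.7, M = (6.306, -5.312). Then |FM| = |M − F| = 5.467.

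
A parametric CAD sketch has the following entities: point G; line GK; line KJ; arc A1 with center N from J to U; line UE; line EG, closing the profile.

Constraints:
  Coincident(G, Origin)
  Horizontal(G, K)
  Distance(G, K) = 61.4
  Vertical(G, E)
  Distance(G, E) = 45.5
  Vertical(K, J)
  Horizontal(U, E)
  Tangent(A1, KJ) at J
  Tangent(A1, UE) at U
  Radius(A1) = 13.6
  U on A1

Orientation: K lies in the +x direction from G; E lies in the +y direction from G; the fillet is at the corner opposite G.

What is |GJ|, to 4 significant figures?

69.19

G is at the origin; GK is horizontal with |GK| = 61.4 and K on the +x side, so K = (61.40, 0.000). G and E share the same x with |GE| = 45.5 and E on the +y side, so E = (0.000, 45.50). The virtual corner opposite G is at (61.40, 45.50). A1 meets KJ tangentially, so NJ is at right angles to KJ and A1 meets UE tangentially, so NU is at right angles to UE, with radius 13.6, so the center N sits 13.6 in from both sides at N = (47.80, 31.90). That places the tangent points at J = (61.40, 31.90) on KJ and U = (47.80, 45.50) on UE. Then |GJ| = |J − G| = 69.19.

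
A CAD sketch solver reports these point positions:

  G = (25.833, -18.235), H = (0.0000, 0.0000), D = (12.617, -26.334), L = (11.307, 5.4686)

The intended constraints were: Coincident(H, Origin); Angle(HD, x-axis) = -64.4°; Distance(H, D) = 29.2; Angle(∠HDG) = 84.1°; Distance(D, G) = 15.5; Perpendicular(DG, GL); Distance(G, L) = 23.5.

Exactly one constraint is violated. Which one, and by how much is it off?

Distance(G, L) = 23.5 — off by 4.30.

H = (0.00, 0.00) ✓; HD at -64.40° ✓; |HD| = 29.20 ✓; ∠HDG = 84.10° ✓; |DG| = 15.50 ✓; ∠(DG, GL) = 90.00° ✓; |GL| = 27.80 ✗.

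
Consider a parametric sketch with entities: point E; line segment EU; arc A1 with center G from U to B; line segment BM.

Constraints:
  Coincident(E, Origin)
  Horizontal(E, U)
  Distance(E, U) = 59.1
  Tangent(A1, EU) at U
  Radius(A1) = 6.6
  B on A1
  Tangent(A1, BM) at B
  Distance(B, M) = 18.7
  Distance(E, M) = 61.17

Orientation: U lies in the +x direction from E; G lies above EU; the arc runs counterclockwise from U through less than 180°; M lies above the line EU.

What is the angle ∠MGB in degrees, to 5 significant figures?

70.560°

Checks: |GB| = 6.600 ✓; ∠(GB, BM) = 90.00° ✓; |BM| = 18.70 ✓; |EM| = 61.17 ✓.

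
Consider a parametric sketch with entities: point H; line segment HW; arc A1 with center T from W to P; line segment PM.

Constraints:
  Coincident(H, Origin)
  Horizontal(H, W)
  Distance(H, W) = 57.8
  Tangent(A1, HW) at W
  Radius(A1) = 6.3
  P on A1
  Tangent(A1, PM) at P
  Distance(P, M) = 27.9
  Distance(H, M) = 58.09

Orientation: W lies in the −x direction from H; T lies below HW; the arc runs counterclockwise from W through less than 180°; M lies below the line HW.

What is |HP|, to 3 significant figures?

63.8

Checks: |TP| = 6.300 ✓; ∠(TP, PM) = 90.00° ✓; |PM| = 27.90 ✓; |HM| = 58.09 ✓.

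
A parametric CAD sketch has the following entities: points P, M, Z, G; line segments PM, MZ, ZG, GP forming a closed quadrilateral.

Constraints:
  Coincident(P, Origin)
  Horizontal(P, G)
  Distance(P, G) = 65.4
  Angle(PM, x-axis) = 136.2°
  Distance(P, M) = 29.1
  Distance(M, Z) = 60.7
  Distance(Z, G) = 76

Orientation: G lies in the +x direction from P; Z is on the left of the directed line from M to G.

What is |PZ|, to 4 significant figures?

66.50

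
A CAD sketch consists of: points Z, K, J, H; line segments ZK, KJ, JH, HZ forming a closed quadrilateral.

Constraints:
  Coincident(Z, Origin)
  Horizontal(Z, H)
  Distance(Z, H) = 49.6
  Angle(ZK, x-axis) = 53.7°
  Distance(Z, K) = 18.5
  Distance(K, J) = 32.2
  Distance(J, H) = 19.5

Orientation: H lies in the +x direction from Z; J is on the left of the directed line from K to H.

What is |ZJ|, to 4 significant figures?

46.72

Z is at the origin; Z and H share the same y with |ZH| = 49.6 and H in +x, so H = (49.6, 0). ZK runs at 53.7° with |ZK| = 18.5, so K = (10.95, 14.91). J is determined by |KJ| = 32.2 and |JH| = 19.5 together: it lies at the intersection of circle(K, 32.2) and circle(H, 19.5). With |KH| = 41.42, the foot of the radical line on KH is 28.64 from K and the perpendicular offset is √(32.2² − 28.64²) = 14.72. Taking the left-of-KH solution: J = (42.97, 18.34).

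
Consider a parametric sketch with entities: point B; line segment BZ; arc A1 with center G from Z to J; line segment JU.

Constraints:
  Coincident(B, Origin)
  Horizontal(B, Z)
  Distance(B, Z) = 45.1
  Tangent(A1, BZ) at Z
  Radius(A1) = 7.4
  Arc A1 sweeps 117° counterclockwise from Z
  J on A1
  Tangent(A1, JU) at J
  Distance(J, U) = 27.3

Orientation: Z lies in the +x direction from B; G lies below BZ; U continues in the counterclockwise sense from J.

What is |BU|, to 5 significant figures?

61.820

B is at the origin; BZ is horizontal with |BZ| = 45.1 and Z on the +x side, so Z = (45.100, 0.0000). Tangency of A1 to BZ means the radius GZ is perpendicular to BZ, so G = Z + (0, -7.4) = (45.100, -7.4000). On A1, Z sits at bearing 90° from G; a 117° counterclockwise sweep puts J at bearing 207°, so J = G + 7.4·(cos 207°, sin 207°) = (38.507, -10.760). Tangency of A1 to JU means the radius GJ is perpendicular to JU, so JU runs along (−sin 207°, cos 207°); with |JU| = 27.3, U = (50.900, -35.084). Then |BU| = |U − B| = 61.820.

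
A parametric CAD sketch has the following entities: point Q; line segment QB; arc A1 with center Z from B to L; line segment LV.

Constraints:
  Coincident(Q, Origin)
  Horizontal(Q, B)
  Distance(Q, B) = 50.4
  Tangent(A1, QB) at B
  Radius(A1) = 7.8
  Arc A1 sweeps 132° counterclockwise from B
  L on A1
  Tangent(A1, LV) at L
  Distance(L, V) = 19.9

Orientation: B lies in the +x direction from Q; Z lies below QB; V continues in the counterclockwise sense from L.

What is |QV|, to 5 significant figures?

64.249

Q is at the origin; QB is horizontal with |QB| = 50.4 and B on the +x side, so B = (50.400, 0.0000). A1 meets QB tangentially, so ZB is at right angles to QB, so Z = B + (0, -7.8) = (50.400, -7.8000). On A1, B sits at bearing 90° from Z; a 132° counterclockwise sweep puts L at bearing 222°, so L = Z + 7.8·(cos 222°, sin 222°) = (44.603, -13.019). Since A1 is tangent to LV there, ZL ⟂ LV, so LV runs along (−sin 222°, cos 222°); with |LV| = 19.9, V = (57.919, -27.808). Then |QV| = |V − Q| = 64.249.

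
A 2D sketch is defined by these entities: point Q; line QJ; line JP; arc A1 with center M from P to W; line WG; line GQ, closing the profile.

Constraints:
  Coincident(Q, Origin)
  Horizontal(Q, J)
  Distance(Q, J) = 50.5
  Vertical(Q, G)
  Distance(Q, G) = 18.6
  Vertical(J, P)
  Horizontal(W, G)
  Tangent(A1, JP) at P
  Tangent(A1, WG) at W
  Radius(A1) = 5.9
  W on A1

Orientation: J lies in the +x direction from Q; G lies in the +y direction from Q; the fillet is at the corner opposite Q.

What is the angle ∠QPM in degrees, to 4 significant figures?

14.12°

Q is at the origin; QJ is horizontal with |QJ| = 50.5 and J on the +x side, so J = (50.50, 0.000). Q and G share the same x with |QG| = 18.6 and G on the +y side, so G = (0.000, 18.60). The virtual corner opposite Q is at (50.50, 18.60). Since A1 is tangent to JP there, MP ⟂ JP and tangency of A1 to WG means the radius MW is perpendicular to WG, with radius 5.9, so the center M sits 5.9 in from both sides at M = (44.60, 12.70). That places the tangent points at P = (50.50, 12.70) on JP and W = (44.60, 18.60) on WG. Then cos ∠QPM = PQ·PM / (|PQ||PM|), giving 14.12°.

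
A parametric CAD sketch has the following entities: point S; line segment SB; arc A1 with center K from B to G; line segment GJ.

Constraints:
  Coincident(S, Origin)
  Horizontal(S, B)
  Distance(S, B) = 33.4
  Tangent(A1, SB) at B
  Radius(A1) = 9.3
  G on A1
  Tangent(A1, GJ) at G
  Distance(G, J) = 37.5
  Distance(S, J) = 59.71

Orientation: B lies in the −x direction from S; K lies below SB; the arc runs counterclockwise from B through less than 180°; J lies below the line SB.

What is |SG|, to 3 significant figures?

43.9

S is at the origin; S and B share the same y with |SB| = 33.4 and B on the −x side, so B = (-33.4, 0.00). Since A1 is tangent to SB there, KB ⟂ SB, so K = B + (0, -9.3) = (-33.4, -9.30). Since KG ⟂ GJ (tangency), |KJ| = √(9.3² + 37.5²) = 38.6 regardless of where G sits on A1. So J lies on both circle(S, 59.71) and circle(K, 38.6); the below-SB intersection is J = (-35.7, -47.9). G is the foot of the tangent from J: G = (-42.5, -11.0).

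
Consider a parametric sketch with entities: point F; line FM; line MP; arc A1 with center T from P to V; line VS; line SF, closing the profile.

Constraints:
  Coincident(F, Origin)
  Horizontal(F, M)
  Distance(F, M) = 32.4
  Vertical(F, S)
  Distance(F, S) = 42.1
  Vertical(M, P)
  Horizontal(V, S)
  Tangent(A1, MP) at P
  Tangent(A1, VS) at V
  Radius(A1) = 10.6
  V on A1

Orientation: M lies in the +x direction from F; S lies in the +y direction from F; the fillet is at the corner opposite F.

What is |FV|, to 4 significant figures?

47.41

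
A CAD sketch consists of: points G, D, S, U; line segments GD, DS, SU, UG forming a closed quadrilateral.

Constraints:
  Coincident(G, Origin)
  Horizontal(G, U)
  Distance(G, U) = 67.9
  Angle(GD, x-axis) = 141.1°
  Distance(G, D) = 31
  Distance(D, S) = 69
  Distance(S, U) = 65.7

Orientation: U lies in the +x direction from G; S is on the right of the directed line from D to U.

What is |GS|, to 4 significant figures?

40.47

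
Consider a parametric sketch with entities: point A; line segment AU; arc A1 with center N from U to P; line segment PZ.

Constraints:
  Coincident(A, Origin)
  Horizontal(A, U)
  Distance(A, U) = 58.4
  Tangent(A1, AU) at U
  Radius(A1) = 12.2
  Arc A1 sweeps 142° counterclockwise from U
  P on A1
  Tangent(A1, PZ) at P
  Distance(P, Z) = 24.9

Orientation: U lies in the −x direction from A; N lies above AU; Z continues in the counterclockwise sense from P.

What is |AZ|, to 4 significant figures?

79.70

On A1, U sits at bearing -90° from N; a 142° counterclockwise sweep puts P at bearing 52°, so P = N + 12.2·(cos 52°, sin 52°) = (-50.89, 21.81). The tangent condition forces NP to be normal to PZ, so PZ runs along (−sin 52°, cos 52°); with |PZ| = 24.9, Z = (-70.51, 37.14). Then |AZ| = |Z − A| = 79.70.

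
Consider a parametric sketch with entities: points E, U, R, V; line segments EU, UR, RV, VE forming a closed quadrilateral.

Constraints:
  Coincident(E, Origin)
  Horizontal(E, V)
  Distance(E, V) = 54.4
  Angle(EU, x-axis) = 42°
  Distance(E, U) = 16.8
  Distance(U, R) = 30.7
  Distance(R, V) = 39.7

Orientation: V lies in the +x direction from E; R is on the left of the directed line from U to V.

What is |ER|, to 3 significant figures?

47.5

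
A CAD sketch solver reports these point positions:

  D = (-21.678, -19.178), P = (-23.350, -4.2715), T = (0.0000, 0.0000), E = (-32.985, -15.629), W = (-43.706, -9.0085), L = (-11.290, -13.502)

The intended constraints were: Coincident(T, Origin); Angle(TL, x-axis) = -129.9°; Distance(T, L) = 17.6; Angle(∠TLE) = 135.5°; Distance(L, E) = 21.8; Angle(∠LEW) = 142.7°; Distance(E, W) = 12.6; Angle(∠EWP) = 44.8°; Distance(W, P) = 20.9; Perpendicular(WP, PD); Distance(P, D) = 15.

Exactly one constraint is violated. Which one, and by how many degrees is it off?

Perpendicular(WP, PD) — off by 6.70°.

T = (0.00, 0.00) ✓; TL at -129.9° ✓; |TL| = 17.60 ✓; ∠TLE = 135.5° ✓; |LE| = 21.80 ✓; ∠LEW = 142.7° ✓; |EW| = 12.60 ✓; ∠EWP = 44.80° ✓; |WP| = 20.90 ✓; ∠(WP, PD) = 96.70° ✗; |PD| = 15.00 ✓.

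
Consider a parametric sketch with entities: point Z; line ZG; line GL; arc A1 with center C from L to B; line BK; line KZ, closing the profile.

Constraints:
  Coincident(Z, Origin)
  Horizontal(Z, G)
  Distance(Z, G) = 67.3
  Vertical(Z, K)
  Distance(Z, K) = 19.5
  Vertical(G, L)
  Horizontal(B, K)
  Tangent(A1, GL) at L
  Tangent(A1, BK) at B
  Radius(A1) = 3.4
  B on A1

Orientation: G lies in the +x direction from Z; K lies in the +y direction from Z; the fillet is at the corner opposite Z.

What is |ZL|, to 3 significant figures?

69.2

Z is at the origin; Z and G share the same y with |ZG| = 67.3 and G on the +x side, so G = (67.3, 0.00). Z and K share the same x with |ZK| = 19.5 and K on the +y side, so K = (0.00, 19.5). The virtual corner opposite Z is at (67.3, 19.5). Since A1 is tangent to GL there, CL ⟂ GL and the tangent condition forces CB to be normal to BK, with radius 3.4, so the center C sits 3.4 in from both sides at C = (63.9, 16.1). That places the tangent points at L = (67.3, 16.1) on GL and B = (63.9, 19.5) on BK. Then |ZL| = |L − Z| = 69.2.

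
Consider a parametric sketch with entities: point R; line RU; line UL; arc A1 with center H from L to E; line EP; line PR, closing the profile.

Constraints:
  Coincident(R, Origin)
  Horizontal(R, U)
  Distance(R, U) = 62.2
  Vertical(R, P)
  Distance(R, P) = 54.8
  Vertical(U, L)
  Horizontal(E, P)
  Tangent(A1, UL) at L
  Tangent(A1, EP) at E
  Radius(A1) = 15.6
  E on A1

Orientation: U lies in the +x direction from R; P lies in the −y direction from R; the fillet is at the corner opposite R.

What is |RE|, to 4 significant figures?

71.93

R is at the origin; R and U share the same y with |RU| = 62.2 and U on the +x side, so U = (62.20, 0.000). R and P share the same x with |RP| = 54.8 and P on the −y side, so P = (0.000, -54.80). The virtual corner opposite R is at (62.20, -54.80). Since A1 is tangent to UL there, HL ⟂ UL and tangency of A1 to EP means the radius HE is perpendicular to EP, with radius 15.6, so the center H sits 15.6 in from both sides at H = (46.60, -39.20). That places the tangent points at L = (62.20, -39.20) on UL and E = (46.60, -54.80) on EP. Then |RE| = |E − R| = 71.93.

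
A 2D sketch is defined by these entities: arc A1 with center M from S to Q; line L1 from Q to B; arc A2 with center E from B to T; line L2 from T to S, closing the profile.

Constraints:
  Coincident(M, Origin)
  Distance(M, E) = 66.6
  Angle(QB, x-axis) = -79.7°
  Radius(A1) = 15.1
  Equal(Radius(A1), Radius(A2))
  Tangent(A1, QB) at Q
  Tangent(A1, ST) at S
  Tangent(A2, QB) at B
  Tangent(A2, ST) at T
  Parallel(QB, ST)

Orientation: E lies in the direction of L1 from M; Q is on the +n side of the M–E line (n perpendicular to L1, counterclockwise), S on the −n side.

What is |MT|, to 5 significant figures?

68.290

The slot axis is L1's direction at -79.7°, so u = (cos -79.7°, sin -79.7°) = (0.17880, -0.98389) and n = (−sin -79.7°, cos -79.7°) = (0.98389, 0.17880). M is at the origin and E lies 66.6 along u from M, so E = 66.6·u = (11.908, -65.527). Tangency of A1 to both parallel lines with radius 15.1 puts Q and S at M ± 15.1·n: Q = (14.857, 2.6999), S = (-14.857, -2.6999). Equal radii place B and T the same way about E: B = E + 15.1·n = (26.765, -62.827), T = E − 15.1·n = (-2.9484, -68.227). Then |MT| = |T − M| = 68.290.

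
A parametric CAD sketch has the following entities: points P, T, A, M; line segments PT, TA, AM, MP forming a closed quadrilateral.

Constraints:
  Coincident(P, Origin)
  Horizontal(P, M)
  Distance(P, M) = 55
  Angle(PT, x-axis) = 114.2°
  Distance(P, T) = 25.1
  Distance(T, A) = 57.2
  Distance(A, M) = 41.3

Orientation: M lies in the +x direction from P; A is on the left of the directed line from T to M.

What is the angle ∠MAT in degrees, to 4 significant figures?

87.69°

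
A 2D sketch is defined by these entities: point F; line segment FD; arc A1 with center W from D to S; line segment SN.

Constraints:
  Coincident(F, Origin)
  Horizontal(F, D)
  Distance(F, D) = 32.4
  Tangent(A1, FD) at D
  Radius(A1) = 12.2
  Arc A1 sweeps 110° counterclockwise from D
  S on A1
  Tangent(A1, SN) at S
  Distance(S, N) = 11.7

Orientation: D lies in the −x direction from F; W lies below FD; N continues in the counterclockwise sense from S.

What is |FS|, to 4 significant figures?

46.82

F is at the origin; FD is horizontal with |FD| = 32.4 and D on the −x side, so D = (-32.40, 0.000). Tangency of A1 to FD means the radius WD is perpendicular to FD, so W = D + (0, -12.2) = (-32.40, -12.20). On A1, D sits at bearing 90° from W; a 110° counterclockwise sweep puts S at bearing 200°, so S = W + 12.2·(cos 200°, sin 200°) = (-43.86, -16.37). Then |FS| = |S − F| = 46.82.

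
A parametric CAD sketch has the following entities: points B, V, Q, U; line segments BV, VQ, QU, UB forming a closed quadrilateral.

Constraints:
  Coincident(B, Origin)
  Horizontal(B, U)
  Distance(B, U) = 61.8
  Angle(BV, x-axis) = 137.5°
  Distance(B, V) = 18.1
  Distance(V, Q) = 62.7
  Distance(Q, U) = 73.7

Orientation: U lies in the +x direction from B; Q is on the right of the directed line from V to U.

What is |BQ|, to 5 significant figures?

47.888

B is at the origin; B and U share the same y with |BU| = 61.8 and U in +x, so U = (61.8, 0). BV runs at 137.5° with |BV| = 18.1, so V = (-13.345, 12.228). Q is determined by |VQ| = 62.7 and |QU| = 73.7 together: it lies at the intersection of circle(V, 62.7) and circle(U, 73.7). With |VU| = 76.133, the foot of the radical line on VU is 28.213 from V and the perpendicular offset is √(62.7² − 28.213²) = 55.994. Taking the right-of-VU solution: Q = (5.5083, -47.570).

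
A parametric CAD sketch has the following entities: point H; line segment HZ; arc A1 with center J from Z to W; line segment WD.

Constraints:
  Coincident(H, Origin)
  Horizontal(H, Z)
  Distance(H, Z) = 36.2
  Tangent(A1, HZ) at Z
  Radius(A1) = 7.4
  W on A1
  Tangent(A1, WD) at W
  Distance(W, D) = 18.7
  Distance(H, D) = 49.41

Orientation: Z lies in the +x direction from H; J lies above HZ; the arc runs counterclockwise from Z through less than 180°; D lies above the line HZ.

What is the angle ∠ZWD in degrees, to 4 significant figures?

131.9°

Checks: |HZ| = 36.20 ✓; |JW| = 7.400 ✓; ∠(JW, WD) = 90.00° ✓; |WD| = 18.70 ✓; |HD| = 49.41 ✓.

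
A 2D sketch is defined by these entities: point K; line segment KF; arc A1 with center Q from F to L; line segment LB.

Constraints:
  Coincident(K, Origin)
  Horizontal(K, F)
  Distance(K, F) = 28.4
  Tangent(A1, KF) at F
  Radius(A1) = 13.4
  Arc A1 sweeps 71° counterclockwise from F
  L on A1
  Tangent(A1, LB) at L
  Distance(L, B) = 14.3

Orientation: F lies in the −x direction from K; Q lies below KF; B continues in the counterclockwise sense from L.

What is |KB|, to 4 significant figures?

50.99

K is at the origin; K and F share the same y with |KF| = 28.4 and F on the −x side, so F = (-28.40, 0.000). Tangency of A1 to KF means the radius QF is perpendicular to KF, so Q = F + (0, -13.4) = (-28.40, -13.40). On A1, F sits at bearing 90° from Q; a 71° counterclockwise sweep puts L at bearing 161°, so L = Q + 13.4·(cos 161°, sin 161°) = (-41.07, -9.037). Since A1 is tangent to LB there, QL ⟂ LB, so LB runs along (−sin 161°, cos 161°); with |LB| = 14.3, B = (-45.73, -22.56). Then |KB| = |B − K| = 50.99.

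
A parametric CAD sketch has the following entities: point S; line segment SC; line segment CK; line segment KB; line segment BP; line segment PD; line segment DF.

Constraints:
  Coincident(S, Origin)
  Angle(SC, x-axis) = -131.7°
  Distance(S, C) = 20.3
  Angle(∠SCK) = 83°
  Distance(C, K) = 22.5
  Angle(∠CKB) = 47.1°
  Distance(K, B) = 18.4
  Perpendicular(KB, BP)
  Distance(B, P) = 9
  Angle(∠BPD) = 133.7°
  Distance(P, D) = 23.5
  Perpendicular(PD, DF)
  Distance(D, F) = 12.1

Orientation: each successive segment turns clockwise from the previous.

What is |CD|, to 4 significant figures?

16.43

The perpendicularity gives BP at right angles to KB, so BP runs at -91.60°; with |BP| = 9.0, P = (-10.21, -7.764). ∠BPD = 133.7° gives PD at -137.9° from the x-axis; with |PD| = 23.5, D = (-27.65, -23.52). Then |CD| = |D − C| = 16.43.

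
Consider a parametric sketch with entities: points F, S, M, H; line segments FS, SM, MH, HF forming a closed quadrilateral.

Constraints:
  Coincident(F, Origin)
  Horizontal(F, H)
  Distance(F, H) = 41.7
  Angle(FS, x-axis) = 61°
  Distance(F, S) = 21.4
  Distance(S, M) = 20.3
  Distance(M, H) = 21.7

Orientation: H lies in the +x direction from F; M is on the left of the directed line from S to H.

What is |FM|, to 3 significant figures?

35.9

Checks: |SM| = 20.30 ✓; |MH| = 21.70 ✓.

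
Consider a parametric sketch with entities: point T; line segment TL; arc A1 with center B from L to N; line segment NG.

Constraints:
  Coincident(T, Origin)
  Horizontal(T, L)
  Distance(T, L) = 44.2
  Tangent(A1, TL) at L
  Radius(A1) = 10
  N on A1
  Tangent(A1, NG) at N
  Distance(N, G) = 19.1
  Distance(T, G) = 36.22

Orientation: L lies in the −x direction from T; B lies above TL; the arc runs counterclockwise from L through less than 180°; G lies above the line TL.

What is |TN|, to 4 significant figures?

35.53

Checks: |BN| = 10.00 ✓; ∠(BN, NG) = 90.00° ✓; |NG| = 19.10 ✓; |TG| = 36.22 ✓.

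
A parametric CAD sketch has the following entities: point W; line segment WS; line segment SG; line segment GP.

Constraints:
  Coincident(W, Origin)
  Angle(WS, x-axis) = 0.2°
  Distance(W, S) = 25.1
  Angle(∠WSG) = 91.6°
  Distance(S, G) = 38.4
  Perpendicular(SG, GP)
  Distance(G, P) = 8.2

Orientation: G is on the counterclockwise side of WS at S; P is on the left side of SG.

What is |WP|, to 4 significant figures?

42.59

∠WSG = 91.6°, so SG runs at 0.2° + (180° − 91.6°) = 88.60° from the x-axis; with |SG| = 38.4, G = S + 38.4·(cos 88.60°, sin 88.60°) = (26.04, 38.48). SG is perpendicular to GP; with |GP| = 8.2 on the left of SG, P = G + 8.2·(-0.9997, 0.02443) = (17.84, 38.68). Then |WP| = |P − W| = 42.59.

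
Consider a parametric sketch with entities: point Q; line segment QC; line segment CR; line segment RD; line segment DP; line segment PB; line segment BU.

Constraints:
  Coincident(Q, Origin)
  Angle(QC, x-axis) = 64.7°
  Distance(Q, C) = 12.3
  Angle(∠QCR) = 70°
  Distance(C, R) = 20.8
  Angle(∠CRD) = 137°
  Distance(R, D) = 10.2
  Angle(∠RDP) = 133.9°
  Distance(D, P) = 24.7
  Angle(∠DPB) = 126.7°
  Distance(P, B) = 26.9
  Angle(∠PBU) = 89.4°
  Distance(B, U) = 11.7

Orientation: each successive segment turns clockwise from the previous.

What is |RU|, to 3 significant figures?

43.8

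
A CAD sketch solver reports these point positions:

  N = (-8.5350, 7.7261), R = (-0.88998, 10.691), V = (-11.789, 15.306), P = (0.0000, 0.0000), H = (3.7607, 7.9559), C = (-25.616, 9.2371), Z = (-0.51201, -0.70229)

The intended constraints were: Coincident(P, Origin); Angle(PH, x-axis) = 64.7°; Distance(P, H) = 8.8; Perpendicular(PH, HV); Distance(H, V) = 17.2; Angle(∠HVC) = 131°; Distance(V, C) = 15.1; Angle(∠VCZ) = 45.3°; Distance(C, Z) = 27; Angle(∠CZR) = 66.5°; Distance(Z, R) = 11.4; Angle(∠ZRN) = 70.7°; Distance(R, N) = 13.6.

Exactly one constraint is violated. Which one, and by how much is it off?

Distance(R, N) = 13.6 — off by 5.40.

P = (0.00, 0.00) ✓; PH at 64.70° ✓; |PH| = 8.800 ✓; ∠(PH, HV) = 90.00° ✓; |HV| = 17.20 ✓; ∠HVC = 131.0° ✓; |VC| = 15.10 ✓; ∠VCZ = 45.30° ✓; |CZ| = 27.00 ✓; ∠CZR = 66.50° ✓; |ZR| = 11.40 ✓; ∠ZRN = 70.70° ✓; |RN| = 8.200 ✗.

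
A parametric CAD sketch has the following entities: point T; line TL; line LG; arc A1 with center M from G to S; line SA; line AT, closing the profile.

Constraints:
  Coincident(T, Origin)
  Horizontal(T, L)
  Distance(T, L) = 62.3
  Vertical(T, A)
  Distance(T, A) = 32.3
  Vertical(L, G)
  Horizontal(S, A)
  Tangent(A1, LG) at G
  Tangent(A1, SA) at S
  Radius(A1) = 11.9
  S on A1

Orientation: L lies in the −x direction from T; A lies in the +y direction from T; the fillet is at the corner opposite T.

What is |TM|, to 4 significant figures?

54.37

T is at the origin; TL is horizontal with |TL| = 62.3 and L on the −x side, so L = (-62.30, 0.000). T and A share the same x with |TA| = 32.3 and A on the +y side, so A = (0.000, 32.30). The virtual corner opposite T is at (-62.30, 32.30). A1 meets LG tangentially, so MG is at right angles to LG and the tangent condition forces MS to be normal to SA, with radius 11.9, so the center M sits 11.9 in from both sides at M = (-50.40, 20.40). Then |TM| = |M − T| = 54.37.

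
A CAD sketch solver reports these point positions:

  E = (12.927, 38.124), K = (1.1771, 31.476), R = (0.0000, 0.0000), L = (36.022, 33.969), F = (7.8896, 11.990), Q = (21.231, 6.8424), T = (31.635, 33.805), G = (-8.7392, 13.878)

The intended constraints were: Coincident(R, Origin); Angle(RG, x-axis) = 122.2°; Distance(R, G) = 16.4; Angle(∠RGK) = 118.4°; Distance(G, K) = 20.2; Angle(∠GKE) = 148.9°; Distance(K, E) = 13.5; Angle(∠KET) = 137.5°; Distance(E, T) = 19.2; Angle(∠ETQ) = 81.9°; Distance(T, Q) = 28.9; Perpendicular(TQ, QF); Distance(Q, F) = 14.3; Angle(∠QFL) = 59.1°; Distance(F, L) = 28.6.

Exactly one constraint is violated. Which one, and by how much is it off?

Distance(F, L) = 28.6 — off by 7.10.

R = (0.00, 0.00) ✓; RG at 122.2° ✓; |RG| = 16.40 ✓; ∠RGK = 118.4° ✓; |GK| = 20.20 ✓; ∠GKE = 148.9° ✓; |KE| = 13.50 ✓; ∠KET = 137.5° ✓; |ET| = 19.20 ✓; ∠ETQ = 81.90° ✓; |TQ| = 28.90 ✓; ∠(TQ, QF) = 90.00° ✓; |QF| = 14.30 ✓; ∠QFL = 59.10° ✓; |FL| = 35.70 ✗.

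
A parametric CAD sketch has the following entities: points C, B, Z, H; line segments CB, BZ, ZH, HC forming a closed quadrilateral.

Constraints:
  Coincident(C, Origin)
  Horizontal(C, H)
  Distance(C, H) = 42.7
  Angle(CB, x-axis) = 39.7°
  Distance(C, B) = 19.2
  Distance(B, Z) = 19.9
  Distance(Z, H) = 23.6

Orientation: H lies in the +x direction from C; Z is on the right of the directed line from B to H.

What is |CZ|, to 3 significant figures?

21.3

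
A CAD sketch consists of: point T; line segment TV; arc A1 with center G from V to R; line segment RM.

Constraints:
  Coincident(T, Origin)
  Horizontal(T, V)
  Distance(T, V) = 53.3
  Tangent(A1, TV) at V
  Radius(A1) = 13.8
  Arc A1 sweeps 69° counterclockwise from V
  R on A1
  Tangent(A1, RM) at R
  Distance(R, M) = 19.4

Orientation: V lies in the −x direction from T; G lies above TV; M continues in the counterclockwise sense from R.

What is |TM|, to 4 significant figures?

42.98

On A1, V sits at bearing -90° from G; a 69° counterclockwise sweep puts R at bearing -21°, so R = G + 13.8·(cos -21°, sin -21°) = (-40.42, 8.855). A1 meets RM tangentially, so GR is at right angles to RM, so RM runs along (−sin -21°, cos -21°); with |RM| = 19.4, M = (-33.46, 26.97). Then |TM| = |M − T| = 42.98.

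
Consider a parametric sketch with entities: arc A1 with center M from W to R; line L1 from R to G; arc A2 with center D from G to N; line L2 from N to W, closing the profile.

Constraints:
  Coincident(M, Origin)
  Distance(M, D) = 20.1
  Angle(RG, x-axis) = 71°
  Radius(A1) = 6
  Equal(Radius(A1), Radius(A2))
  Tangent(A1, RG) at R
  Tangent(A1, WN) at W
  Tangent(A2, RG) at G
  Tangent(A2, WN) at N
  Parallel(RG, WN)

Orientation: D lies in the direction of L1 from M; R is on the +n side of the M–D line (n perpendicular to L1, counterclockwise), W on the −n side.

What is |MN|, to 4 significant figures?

20.98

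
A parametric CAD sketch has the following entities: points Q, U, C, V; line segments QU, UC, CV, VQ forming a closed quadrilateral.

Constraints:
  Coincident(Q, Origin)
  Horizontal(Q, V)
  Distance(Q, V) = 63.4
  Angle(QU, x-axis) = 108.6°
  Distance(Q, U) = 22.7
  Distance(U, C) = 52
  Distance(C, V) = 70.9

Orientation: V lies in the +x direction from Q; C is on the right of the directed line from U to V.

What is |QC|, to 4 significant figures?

30.10

Checks: Q = (0.00, 0.00) ✓; |UC| = 52.00 ✓; |CV| = 70.90 ✓.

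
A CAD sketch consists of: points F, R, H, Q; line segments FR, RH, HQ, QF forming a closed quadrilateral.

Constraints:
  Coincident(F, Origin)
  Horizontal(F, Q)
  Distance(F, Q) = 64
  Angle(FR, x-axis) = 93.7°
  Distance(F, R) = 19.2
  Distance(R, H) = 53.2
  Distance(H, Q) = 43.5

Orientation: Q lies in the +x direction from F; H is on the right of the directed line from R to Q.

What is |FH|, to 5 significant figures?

37.851

Checks: F.y = 0.00, Q.y = 0.00 ✓; |RH| = 53.20 ✓; |HQ| = 43.50 ✓.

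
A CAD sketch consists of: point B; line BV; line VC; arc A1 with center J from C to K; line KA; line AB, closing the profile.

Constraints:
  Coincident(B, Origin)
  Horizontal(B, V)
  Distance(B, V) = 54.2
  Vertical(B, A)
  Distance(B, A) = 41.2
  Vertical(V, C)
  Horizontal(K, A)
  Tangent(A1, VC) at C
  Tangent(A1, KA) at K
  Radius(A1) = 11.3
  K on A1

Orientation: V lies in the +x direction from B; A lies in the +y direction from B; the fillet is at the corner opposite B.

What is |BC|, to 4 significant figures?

61.90

B is at the origin; B and V share the same y with |BV| = 54.2 and V on the +x side, so V = (54.20, 0.000). B and A share the same x with |BA| = 41.2 and A on the +y side, so A = (0.000, 41.20). The virtual corner opposite B is at (54.20, 41.20). Since A1 is tangent to VC there, JC ⟂ VC and since A1 is tangent to KA there, JK ⟂ KA, with radius 11.3, so the center J sits 11.3 in from both sides at J = (42.90, 29.90). That places the tangent points at C = (54.20, 29.90) on VC and K = (42.90, 41.20) on KA. Then |BC| = |C − B| = 61.90.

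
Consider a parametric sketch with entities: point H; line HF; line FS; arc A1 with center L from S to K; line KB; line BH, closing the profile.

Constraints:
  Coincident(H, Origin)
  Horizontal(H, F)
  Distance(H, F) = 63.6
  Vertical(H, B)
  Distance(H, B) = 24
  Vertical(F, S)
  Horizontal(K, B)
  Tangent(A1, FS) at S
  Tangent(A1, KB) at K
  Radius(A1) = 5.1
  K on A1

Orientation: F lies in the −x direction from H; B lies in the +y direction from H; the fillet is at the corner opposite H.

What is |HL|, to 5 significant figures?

61.477

H is at the origin; HF is horizontal with |HF| = 63.6 and F on the −x side, so F = (-63.600, 0.0000). H and B share the same x with |HB| = 24.0 and B on the +y side, so B = (0.0000, 24.000). The virtual corner opposite H is at (-63.600, 24.000). Since A1 is tangent to FS there, LS ⟂ FS and A1 meets KB tangentially, so LK is at right angles to KB, with radius 5.1, so the center L sits 5.1 in from both sides at L = (-58.500, 18.900). Then |HL| = |L − H| = 61.477.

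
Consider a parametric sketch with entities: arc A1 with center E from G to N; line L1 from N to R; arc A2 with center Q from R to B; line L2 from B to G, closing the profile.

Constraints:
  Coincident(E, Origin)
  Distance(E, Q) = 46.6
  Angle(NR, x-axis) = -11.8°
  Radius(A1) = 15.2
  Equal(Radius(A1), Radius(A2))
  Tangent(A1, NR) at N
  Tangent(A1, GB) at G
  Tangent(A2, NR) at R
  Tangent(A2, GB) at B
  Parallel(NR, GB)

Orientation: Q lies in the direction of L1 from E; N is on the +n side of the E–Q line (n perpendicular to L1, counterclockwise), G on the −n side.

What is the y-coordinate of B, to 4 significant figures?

-24.41

The slot axis is L1's direction at -11.8°, so u = (cos -11.8°, sin -11.8°) = (0.9789, -0.2045) and n = (−sin -11.8°, cos -11.8°) = (0.2045, 0.9789). E is at the origin and Q lies 46.6 along u from E, so Q = 46.6·u = (45.62, -9.530). Tangency of A1 to both parallel lines with radius 15.2 puts N and G at E ± 15.2·n: N = (3.108, 14.88), G = (-3.108, -14.88). Equal radii place R and B the same way about Q: R = Q + 15.2·n = (48.72, 5.349), B = Q − 15.2·n = (42.51, -24.41). So B.y = -24.41.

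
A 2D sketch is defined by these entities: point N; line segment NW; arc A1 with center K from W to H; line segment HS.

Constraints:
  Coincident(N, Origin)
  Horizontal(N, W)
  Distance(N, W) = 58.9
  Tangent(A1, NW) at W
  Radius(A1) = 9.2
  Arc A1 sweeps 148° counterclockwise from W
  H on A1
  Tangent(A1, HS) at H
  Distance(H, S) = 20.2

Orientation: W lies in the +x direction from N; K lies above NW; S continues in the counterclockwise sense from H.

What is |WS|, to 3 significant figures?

30.3

On A1, W sits at bearing -90° from K; a 148° counterclockwise sweep puts H at bearing 58°, so H = K + 9.2·(cos 58°, sin 58°) = (63.8, 17.0). A1 meets HS tangentially, so KH is at right angles to HS, so HS runs along (−sin 58°, cos 58°); with |HS| = 20.2, S = (46.6, 27.7). Then |WS| = |S − W| = 30.3.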